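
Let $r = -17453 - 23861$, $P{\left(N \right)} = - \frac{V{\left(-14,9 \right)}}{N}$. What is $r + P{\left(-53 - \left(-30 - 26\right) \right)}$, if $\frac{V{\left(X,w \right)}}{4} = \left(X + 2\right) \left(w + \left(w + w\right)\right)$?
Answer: $-40882$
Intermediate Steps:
$V{\left(X,w \right)} = 12 w \left(2 + X\right)$ ($V{\left(X,w \right)} = 4 \left(X + 2\right) \left(w + \left(w + w\right)\right) = 4 \left(2 + X\right) \left(w + 2 w\right) = 4 \left(2 + X\right) 3 w = 4 \cdot 3 w \left(2 + X\right) = 12 w \left(2 + X\right)$)
$P{\left(N \right)} = \frac{1296}{N}$ ($P{\left(N \right)} = - \frac{12 \cdot 9 \left(2 - 14\right)}{N} = - \frac{12 \cdot 9 \left(-12\right)}{N} = - \frac{-1296}{N} = \frac{1296}{N}$)
$r = -41314$ ($r = -17453 - 23861 = -41314$)
$r + P{\left(-53 - \left(-30 - 26\right) \right)} = -41314 + \frac{1296}{-53 - \left(-30 - 26\right)} = -41314 + \frac{1296}{-53 - -56} = -41314 + \frac{1296}{-53 + 56} = -41314 + \frac{1296}{3} = -41314 + 1296 \cdot \frac{1}{3} = -41314 + 432 = -40882$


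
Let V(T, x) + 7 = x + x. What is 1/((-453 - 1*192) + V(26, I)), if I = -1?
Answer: -1/654 ≈ -0.0015291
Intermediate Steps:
V(T, x) = -7 + 2*x (V(T, x) = -7 + (x + x) = -7 + 2*x)
1/((-453 - 1*192) + V(26, I)) = 1/((-453 - 1*192) + (-7 + 2*(-1))) = 1/((-453 - 192) + (-7 - 2)) = 1/(-645 - 9) = 1/(-654) = -1/654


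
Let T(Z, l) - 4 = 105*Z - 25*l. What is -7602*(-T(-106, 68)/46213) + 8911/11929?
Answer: -1162704489065/551274877 ≈ -2109.1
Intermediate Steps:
T(Z, l) = 4 - 25*l + 105*Z (T(Z, l) = 4 + (105*Z - 25*l) = 4 + (-25*l + 105*Z) = 4 - 25*l + 105*Z)
-7602*(-T(-106, 68)/46213) + 8911/11929 = -7602/((-46213/(4 - 25*68 + 105*(-106)))) + 8911/11929 = -7602/((-46213/(4 - 1700 - 11130))) + 8911*(1/11929) = -7602/((-46213/(-12826))) + 8911/11929 = -7602/((-46213*(-1/12826))) + 8911/11929 = -7602/46213/12826 + 8911/11929 = -7602*12826/46213 + 8911/11929 = -97503252/46213 + 8911/11929 = -1162704489065/551274877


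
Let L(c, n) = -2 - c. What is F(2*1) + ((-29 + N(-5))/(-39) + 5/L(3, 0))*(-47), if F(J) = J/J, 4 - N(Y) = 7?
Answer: 368/39 ≈ 9.4359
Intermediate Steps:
N(Y) = -3 (N(Y) = 4 - 1*7 = 4 - 7 = -3)
F(J) = 1
F(2*1) + ((-29 + N(-5))/(-39) + 5/L(3, 0))*(-47) = 1 + ((-29 - 3)/(-39) + 5/(-2 - 1*3))*(-47) = 1 + (-32*(-1/39) + 5/(-2 - 3))*(-47) = 1 + (32/39 + 5/(-5))*(-47) = 1 + (32/39 + 5*(-⅕))*(-47) = 1 + (32/39 - 1)*(-47) = 1 - 7/39*(-47) = 1 + 329/39 = 368/39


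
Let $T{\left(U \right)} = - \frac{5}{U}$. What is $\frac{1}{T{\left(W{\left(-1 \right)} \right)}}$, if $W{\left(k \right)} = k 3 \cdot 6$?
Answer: $\frac{18}{5} \approx 3.6$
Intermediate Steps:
$W{\left(k \right)} = 18 k$ ($W{\left(k \right)} = 3 k 6 = 18 k$)
$\frac{1}{T{\left(W{\left(-1 \right)} \right)}} = \frac{1}{\left(-5\right) \frac{1}{18 \left(-1\right)}} = \frac{1}{\left(-5\right) \frac{1}{-18}} = \frac{1}{\left(-5\right) \left(- \frac{1}{18}\right)} = \frac{1}{\frac{5}{18}} = \frac{18}{5}$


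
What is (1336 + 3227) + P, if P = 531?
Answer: 5094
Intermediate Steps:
(1336 + 3227) + P = (1336 + 3227) + 531 = 4563 + 531 = 5094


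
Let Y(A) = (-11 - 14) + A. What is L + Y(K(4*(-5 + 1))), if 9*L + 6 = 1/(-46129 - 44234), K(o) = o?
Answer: -33886126/813267 ≈ -41.667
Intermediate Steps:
Y(A) = -25 + A
L = -542179/813267 (L = -⅔ + 1/(9*(-46129 - 44234)) = -⅔ + (⅑)/(-90363) = -⅔ + (⅑)*(-1/90363) = -⅔ - 1/813267 = -542179/813267 ≈ -0.66667)
L + Y(K(4*(-5 + 1))) = -542179/813267 + (-25 + 4*(-5 + 1)) = -542179/813267 + (-25 + 4*(-4)) = -542179/813267 + (-25 - 16) = -542179/813267 - 41 = -33886126/813267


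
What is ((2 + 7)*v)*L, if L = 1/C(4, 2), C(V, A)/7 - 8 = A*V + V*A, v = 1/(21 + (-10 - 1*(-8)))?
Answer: 3/1064 ≈ 0.0028195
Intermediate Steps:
v = 1/19 (v = 1/(21 + (-10 + 8)) = 1/(21 - 2) = 1/19 ≈ 0.052632)
C(V, A) = 56 + 14*A*V (C(V, A) = 56 + 7*(A*V + V*A) = 56 + 7*(A*V + A*V) = 56 + 7*(2*A*V) = 56 + 14*A*V)
L = 1/168 (L = 1/(56 + 14*2*4) = 1/(56 + 112) = 1/168 ≈ 0.0059524)
((2 + 7)*v)*L = ((2 + 7)*(1/19))*(1/168) = (9*(1/19))*(1/168) = (9/19)*(1/168) = 3/1064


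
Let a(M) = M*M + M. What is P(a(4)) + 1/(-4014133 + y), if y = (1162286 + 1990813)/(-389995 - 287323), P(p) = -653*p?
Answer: -35508150811089898/2718847688393 ≈ -13060.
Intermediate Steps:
a(M) = M + M² (a(M) = M² + M = M + M²)
y = -3153099/677318 (y = 3153099/(-677318) = 3153099*(-1/677318) = -3153099/677318 ≈ -4.6553)
P(a(4)) + 1/(-4014133 + y) = -2612*(1 + 4) + 1/(-4014133 - 3153099/677318) = -2612*5 + 1/(-2718847688393/677318) = -653*20 - 677318/2718847688393 = -13060 - 677318/2718847688393 = -35508150811089898/2718847688393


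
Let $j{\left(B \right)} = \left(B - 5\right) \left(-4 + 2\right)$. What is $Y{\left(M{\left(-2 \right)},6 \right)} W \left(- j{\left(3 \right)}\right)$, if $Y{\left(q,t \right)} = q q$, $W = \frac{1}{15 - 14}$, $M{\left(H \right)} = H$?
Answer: $-16$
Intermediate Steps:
$j{\left(B \right)} = 10 - 2 B$ ($j{\left(B \right)} = \left(-5 + B\right) \left(-2\right) = 10 - 2 B$)
$W = 1$ ($W = 1^{-1} = 1$)
$Y{\left(q,t \right)} = q^{2}$
$Y{\left(M{\left(-2 \right)},6 \right)} W \left(- j{\left(3 \right)}\right) = \left(-2\right)^{2} \cdot 1 \left(- (10 - 6)\right) = 4 \cdot 1 \left(- (10 - 6)\right) = 4 \left(\left(-1\right) 4\right) = 4 \left(-4\right) = -16$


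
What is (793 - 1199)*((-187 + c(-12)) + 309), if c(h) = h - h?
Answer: -49532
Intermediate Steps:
c(h) = 0
(793 - 1199)*((-187 + c(-12)) + 309) = (793 - 1199)*((-187 + 0) + 309) = -406*(-187 + 309) = -406*122 = -49532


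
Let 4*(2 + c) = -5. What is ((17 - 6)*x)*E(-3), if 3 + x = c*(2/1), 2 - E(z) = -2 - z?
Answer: -209/2 ≈ -104.50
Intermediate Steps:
c = -13/4 (c = -2 + (¼)*(-5) = -2 - 5/4 = -13/4 ≈ -3.2500)
E(z) = 4 + z (E(z) = 2 - (-2 - z) = 2 + (2 + z) = 4 + z)
x = -19/2 (x = -3 - 13/(2*1) = -3 - 13/2 = -19/2 ≈ -9.5000)
((17 - 6)*x)*E(-3) = ((17 - 6)*(-19/2))*(4 - 3) = (11*(-19/2))*1 = -209/2*1 = -209/2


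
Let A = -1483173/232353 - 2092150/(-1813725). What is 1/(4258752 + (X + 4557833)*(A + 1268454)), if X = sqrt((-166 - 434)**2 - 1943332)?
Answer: 494677564746748655086258790247/2859920148289110678971365074932030894900533 - 217066838715386494979166*I*sqrt(395833)/2859920148289110678971365074932030894900533 ≈ 1.7297e-13 - 4.7752e-17*I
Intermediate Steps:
A = -9795336091/1872997533 (A = -1483173*1/232353 - 2092150*(-1/1813725) = -164797/25817 + 83686/72549 = -9795336091/1872997533 ≈ -5.2298)
X = 2*I*sqrt(395833) (X = sqrt((-600)**2 - 1943332) = sqrt(360000 - 1943332) = sqrt(-1583332) = 2*I*sqrt(395833) ≈ 1258.3*I)
1/(4258752 + (X + 4557833)*(A + 1268454)) = 1/(4258752 + (2*I*sqrt(395833) + 4557833)*(-9795336091/1872997533 + 1268454)) = 1/(4258752 + (4557833 + 2*I*sqrt(395833))*(2375801417387891/1872997533)) = 1/(4258752 + (10828506101617303400203/1872997533 + 4751602834775782*I*sqrt(395833)/1872997533)) = 1/(10828514078249293059019/1872997533 + 4751602834775782*I*sqrt(395833)/1872997533)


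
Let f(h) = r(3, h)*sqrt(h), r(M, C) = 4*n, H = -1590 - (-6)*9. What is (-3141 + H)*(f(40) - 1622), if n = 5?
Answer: 7586094 - 187080*sqrt(10) ≈ 6.9945e+6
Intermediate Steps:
H = -1536 (H = -1590 - 1*(-54) = -1590 + 54 = -1536)
r(M, C) = 20 (r(M, C) = 4*5 = 20)
f(h) = 20*sqrt(h)
(-3141 + H)*(f(40) - 1622) = (-3141 - 1536)*(20*sqrt(40) - 1622) = -4677*(20*(2*sqrt(10)) - 1622) = -4677*(40*sqrt(10) - 1622) = -4677*(-1622 + 40*sqrt(10)) = 7586094 - 187080*sqrt(10)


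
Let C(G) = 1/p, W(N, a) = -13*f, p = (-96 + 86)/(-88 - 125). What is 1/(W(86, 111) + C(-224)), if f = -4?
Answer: 10/733 ≈ 0.013643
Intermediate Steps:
p = 10/213 (p = -10/(-213) = -10*(-1/213) = 10/213 ≈ 0.046948)
W(N, a) = 52 (W(N, a) = -13*(-4) = 52)
C(G) = 213/10 (C(G) = 1/(10/213) = 213/10)
1/(W(86, 111) + C(-224)) = 1/(52 + 213/10) = 1/(733/10) = 10/733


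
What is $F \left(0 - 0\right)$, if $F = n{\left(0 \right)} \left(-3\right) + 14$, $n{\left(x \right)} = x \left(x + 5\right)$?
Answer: $0$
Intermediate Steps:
$n{\left(x \right)} = x \left(5 + x\right)$
$F = 14$ ($F = 0 \left(5 + 0\right) \left(-3\right) + 14 = 0 \cdot 5 \left(-3\right) + 14 = 0 \left(-3\right) + 14 = 0 + 14 = 14$)
$F \left(0 - 0\right) = 14 \left(0 - 0\right) = 14 \left(0 + 0\right) = 14 \cdot 0 = 0$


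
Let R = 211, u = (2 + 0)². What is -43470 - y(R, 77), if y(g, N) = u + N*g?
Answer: -59721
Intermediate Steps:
u = 4 (u = 2² = 4)
y(g, N) = 4 + N*g
-43470 - y(R, 77) = -43470 - (4 + 77*211) = -43470 - (4 + 16247) = -43470 - 1*16251 = -43470 - 16251 = -59721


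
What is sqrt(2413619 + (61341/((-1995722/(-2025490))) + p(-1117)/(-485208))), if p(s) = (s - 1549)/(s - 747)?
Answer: sqrt(3501015580604033289110397859073954)/37603880880168 ≈ 1573.5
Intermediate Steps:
p(s) = (-1549 + s)/(-747 + s)
sqrt(2413619 + (61341/((-1995722/(-2025490))) + p(-1117)/(-485208))) = sqrt(2413619 + (61341/((-1995722/(-2025490))) + ((-1549 - 1117)/(-747 - 1117))/(-485208))) = sqrt(2413619 + (61341/((-1995722*(-1/2025490))) + (-2666/(-1864))*(-1/485208))) = sqrt(2413619 + (61341/(997861/1012745) - 1/1864*(-2666)*(-1/485208))) = sqrt(2413619 + (61341*(1012745/997861) + (1333/932)*(-1/485208))) = sqrt(2413619 + (62122791045/997861 - 1333/452213856)) = sqrt(2413619 + 28092786882611570807/451246570562016) = sqrt(1117230083275934066711/451246570562016) = sqrt(3501015580604033289110397859073954)/37603880880168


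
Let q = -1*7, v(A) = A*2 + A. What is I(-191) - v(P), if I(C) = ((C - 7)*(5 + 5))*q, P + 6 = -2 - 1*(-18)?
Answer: 13830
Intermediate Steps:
P = 10 (P = -6 + (-2 - 1*(-18)) = -6 + (-2 + 18) = -6 + 16 = 10)
v(A) = 3*A (v(A) = 2*A + A = 3*A)
q = -7
I(C) = 490 - 70*C (I(C) = ((C - 7)*(5 + 5))*(-7) = ((-7 + C)*10)*(-7) = (-70 + 10*C)*(-7) = 490 - 70*C)
I(-191) - v(P) = (490 - 70*(-191)) - 3*10 = (490 + 13370) - 1*30 = 13860 - 30 = 13830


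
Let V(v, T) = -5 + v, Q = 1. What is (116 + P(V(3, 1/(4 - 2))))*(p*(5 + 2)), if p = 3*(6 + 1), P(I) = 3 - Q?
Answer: 17346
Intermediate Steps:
P(I) = 2 (P(I) = 3 - 1*1 = 3 - 1 = 2)
p = 21 (p = 3*7 = 21)
(116 + P(V(3, 1/(4 - 2))))*(p*(5 + 2)) = (116 + 2)*(21*(5 + 2)) = 118*(21*7) = 118*147 = 17346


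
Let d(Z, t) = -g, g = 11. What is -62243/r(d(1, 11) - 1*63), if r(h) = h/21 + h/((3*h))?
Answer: 19509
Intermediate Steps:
d(Z, t) = -11 (d(Z, t) = -1*11 = -11)
r(h) = ⅓ + h/21 (r(h) = h*(1/21) + h*(1/(3*h)) = h/21 + ⅓ = ⅓ + h/21)
-62243/r(d(1, 11) - 1*63) = -62243/(⅓ + (-11 - 1*63)/21) = -62243/(⅓ + (-11 - 63)/21) = -62243/(⅓ + (1/21)*(-74)) = -62243/(⅓ - 74/21) = -62243/(-67/21) = -62243*(-21/67) = 19509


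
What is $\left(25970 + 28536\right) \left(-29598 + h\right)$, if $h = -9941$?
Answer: $-2155112734$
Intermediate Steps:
$\left(25970 + 28536\right) \left(-29598 + h\right) = \left(25970 + 28536\right) \left(-29598 - 9941\right) = 54506 \left(-39539\right) = -2155112734$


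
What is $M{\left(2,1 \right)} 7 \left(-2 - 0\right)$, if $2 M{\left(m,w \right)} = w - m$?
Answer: $7$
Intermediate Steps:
$M{\left(m,w \right)} = \frac{w}{2} - \frac{m}{2}$ ($M{\left(m,w \right)} = \frac{w - m}{2} = \frac{w}{2} - \frac{m}{2}$)
$M{\left(2,1 \right)} 7 \left(-2 - 0\right) = \left(\frac{1}{2} \cdot 1 - 1\right) 7 \left(-2 - 0\right) = \left(\frac{1}{2} - 1\right) 7 \left(-2 + 0\right) = \left(- \frac{1}{2}\right) 7 \left(-2\right) = \left(- \frac{7}{2}\right) \left(-2\right) = 7$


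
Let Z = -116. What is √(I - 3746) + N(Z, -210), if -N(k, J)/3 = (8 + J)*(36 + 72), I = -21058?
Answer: 65448 + 6*I*√689 ≈ 65448.0 + 157.49*I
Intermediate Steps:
N(k, J) = -2592 - 324*J (N(k, J) = -3*(8 + J)*(36 + 72) = -3*(8 + J)*108 = -3*(864 + 108*J) = -2592 - 324*J)
√(I - 3746) + N(Z, -210) = √(-21058 - 3746) + (-2592 - 324*(-210)) = √(-24804) + (-2592 + 68040) = 6*I*√689 + 65448 = 65448 + 6*I*√689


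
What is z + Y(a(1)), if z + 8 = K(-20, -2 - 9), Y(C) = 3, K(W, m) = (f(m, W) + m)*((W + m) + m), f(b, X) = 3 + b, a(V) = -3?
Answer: 793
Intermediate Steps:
K(W, m) = (3 + 2*m)*(W + 2*m) (K(W, m) = ((3 + m) + m)*((W + m) + m) = (3 + 2*m)*(W + 2*m))
z = 790 (z = -8 + (3*(-20) + 4*(-2 - 9)² + 6*(-2 - 9) + 2*(-20)*(-2 - 9)) = -8 + (-60 + 4*(-11)² + 6*(-11) + 2*(-20)*(-11)) = -8 + (-60 + 4*121 - 66 + 440) = -8 + (-60 + 484 - 66 + 440) = -8 + 798 = 790)
z + Y(a(1)) = 790 + 3 = 793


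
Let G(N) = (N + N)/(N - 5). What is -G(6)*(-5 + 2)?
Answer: 36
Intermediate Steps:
G(N) = 2*N/(-5 + N) (G(N) = (2*N)/(-5 + N) = 2*N/(-5 + N))
-G(6)*(-5 + 2) = -2*6/(-5 + 6)*(-5 + 2) = -2*6/1*(-3) = -2*6*1*(-3) = -12*(-3) = -1*(-36) = 36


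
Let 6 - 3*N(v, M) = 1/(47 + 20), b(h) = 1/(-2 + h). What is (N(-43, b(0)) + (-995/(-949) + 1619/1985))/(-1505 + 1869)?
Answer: 1461202471/137823782460 ≈ 0.010602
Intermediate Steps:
N(v, M) = 401/201 (N(v, M) = 2 - 1/(3*(47 + 20)) = 2 - ⅓/67 = 2 - ⅓*1/67 = 2 - 1/201 = 401/201)
(N(-43, b(0)) + (-995/(-949) + 1619/1985))/(-1505 + 1869) = (401/201 + (-995/(-949) + 1619/1985))/(-1505 + 1869) = (401/201 + (-995*(-1/949) + 1619*(1/1985)))/364 = (401/201 + (995/949 + 1619/1985))*(1/364) = (401/201 + 3511506/1883765)*(1/364) = (1461202471/378636765)*(1/364) = 1461202471/137823782460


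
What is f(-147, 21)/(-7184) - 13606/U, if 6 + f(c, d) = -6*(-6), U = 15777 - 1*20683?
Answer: 24399581/8811176 ≈ 2.7692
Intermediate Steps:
U = -4906 (U = 15777 - 20683 = -4906)
f(c, d) = 30 (f(c, d) = -6 - 6*(-6) = -6 + 36 = 30)
f(-147, 21)/(-7184) - 13606/U = 30/(-7184) - 13606/(-4906) = 30*(-1/7184) - 13606*(-1/4906) = -15/3592 + 6803/2453 = 24399581/8811176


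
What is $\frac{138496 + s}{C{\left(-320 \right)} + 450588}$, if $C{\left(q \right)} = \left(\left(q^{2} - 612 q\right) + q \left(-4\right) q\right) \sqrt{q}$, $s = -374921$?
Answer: $- \frac{1268217475}{49659112116} - \frac{626864000 i \sqrt{5}}{12414778029} \approx -0.025538 - 0.11291 i$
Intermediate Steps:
$C{\left(q \right)} = \sqrt{q} \left(- 612 q - 3 q^{2}\right)$ ($C{\left(q \right)} = \left(\left(q^{2} - 612 q\right) + - 4 q q\right) \sqrt{q} = \left(\left(q^{2} - 612 q\right) - 4 q^{2}\right) \sqrt{q} = \left(- 612 q - 3 q^{2}\right) \sqrt{q} = \sqrt{q} \left(- 612 q - 3 q^{2}\right)$)
$\frac{138496 + s}{C{\left(-320 \right)} + 450588} = \frac{138496 - 374921}{3 \left(-320\right)^{\frac{3}{2}} \left(-204 - -320\right) + 450588} = - \frac{236425}{3 \left(- 2560 i \sqrt{5}\right) \left(-204 + 320\right) + 450588} = - \frac{236425}{3 \left(- 2560 i \sqrt{5}\right) 116 + 450588} = - \frac{236425}{- 890880 i \sqrt{5} + 450588} = - \frac{236425}{450588 - 890880 i \sqrt{5}}$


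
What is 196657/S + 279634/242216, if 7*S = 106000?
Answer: 45384438423/3209362000 ≈ 14.141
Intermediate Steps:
S = 106000/7 (S = (⅐)*106000 = 106000/7 ≈ 15143.)
196657/S + 279634/242216 = 196657/(106000/7) + 279634/242216 = 196657*(7/106000) + 279634*(1/242216) = 1376599/106000 + 139817/121108 = 45384438423/3209362000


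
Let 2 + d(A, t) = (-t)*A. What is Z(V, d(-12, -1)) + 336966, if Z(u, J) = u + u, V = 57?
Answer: 337080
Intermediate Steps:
d(A, t) = -2 - A*t (d(A, t) = -2 + (-t)*A = -2 - A*t)
Z(u, J) = 2*u
Z(V, d(-12, -1)) + 336966 = 2*57 + 336966 = 114 + 336966 = 337080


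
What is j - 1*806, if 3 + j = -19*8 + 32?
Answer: -929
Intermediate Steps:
j = -123 (j = -3 + (-19*8 + 32) = -3 + (-152 + 32) = -3 - 120 = -123)
j - 1*806 = -123 - 1*806 = -123 - 806 = -929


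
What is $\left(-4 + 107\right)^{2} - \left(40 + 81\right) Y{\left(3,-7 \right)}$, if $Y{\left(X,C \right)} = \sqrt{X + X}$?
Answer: $10609 - 121 \sqrt{6} \approx 10313.0$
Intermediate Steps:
$Y{\left(X,C \right)} = \sqrt{2} \sqrt{X}$ ($Y{\left(X,C \right)} = \sqrt{2 X} = \sqrt{2} \sqrt{X}$)
$\left(-4 + 107\right)^{2} - \left(40 + 81\right) Y{\left(3,-7 \right)} = \left(-4 + 107\right)^{2} - \left(40 + 81\right) \sqrt{2} \sqrt{3} = 103^{2} - 121 \sqrt{6} = 10609 - 121 \sqrt{6}$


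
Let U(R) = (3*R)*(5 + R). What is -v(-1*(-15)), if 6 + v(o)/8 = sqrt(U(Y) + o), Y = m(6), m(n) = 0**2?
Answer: 48 - 8*sqrt(15) ≈ 17.016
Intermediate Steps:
m(n) = 0
Y = 0
U(R) = 3*R*(5 + R)
v(o) = -48 + 8*sqrt(o) (v(o) = -48 + 8*sqrt(3*0*(5 + 0) + o) = -48 + 8*sqrt(3*0*5 + o) = -48 + 8*sqrt(0 + o) = -48 + 8*sqrt(o))
-v(-1*(-15)) = -(-48 + 8*sqrt(-1*(-15))) = -(-48 + 8*sqrt(15)) = 48 - 8*sqrt(15)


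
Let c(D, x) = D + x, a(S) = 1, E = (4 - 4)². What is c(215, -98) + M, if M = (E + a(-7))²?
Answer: 118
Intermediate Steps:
E = 0 (E = 0² = 0)
M = 1 (M = (0 + 1)² = 1² = 1)
c(215, -98) + M = (215 - 98) + 1 = 117 + 1 = 118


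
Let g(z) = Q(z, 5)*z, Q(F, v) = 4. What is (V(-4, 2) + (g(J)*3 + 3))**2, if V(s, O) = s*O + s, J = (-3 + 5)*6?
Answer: 18225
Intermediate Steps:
J = 12 (J = 2*6 = 12)
V(s, O) = s + O*s (V(s, O) = O*s + s = s + O*s)
g(z) = 4*z
(V(-4, 2) + (g(J)*3 + 3))**2 = (-4*(1 + 2) + ((4*12)*3 + 3))**2 = (-4*3 + (48*3 + 3))**2 = (-12 + (144 + 3))**2 = (-12 + 147)**2 = 135**2 = 18225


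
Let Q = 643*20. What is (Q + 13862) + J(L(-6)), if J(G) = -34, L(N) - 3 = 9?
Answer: 26688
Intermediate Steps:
Q = 12860
L(N) = 12 (L(N) = 3 + 9 = 12)
(Q + 13862) + J(L(-6)) = (12860 + 13862) - 34 = 26722 - 34 = 26688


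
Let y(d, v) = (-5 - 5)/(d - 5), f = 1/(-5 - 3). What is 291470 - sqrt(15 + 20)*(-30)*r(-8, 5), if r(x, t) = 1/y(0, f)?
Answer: 291470 + 15*sqrt(35) ≈ 2.9156e+5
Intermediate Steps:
f = -1/8 (f = 1/(-8) = -1/8 ≈ -0.12500)
y(d, v) = -10/(-5 + d)
r(x, t) = 1/2 (r(x, t) = 1/(-10/(-5 + 0)) = 1/(-10/(-5)) = 1/(-10*(-1/5)) = 1/2)
291470 - sqrt(15 + 20)*(-30)*r(-8, 5) = 291470 - sqrt(15 + 20)*(-30)/2 = 291470 - sqrt(35)*(-30)/2 = 291470 - (-30*sqrt(35))/2 = 291470 - (-15)*sqrt(35) = 291470 + 15*sqrt(35)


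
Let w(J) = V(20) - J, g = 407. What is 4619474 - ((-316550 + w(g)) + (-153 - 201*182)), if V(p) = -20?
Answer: 4973186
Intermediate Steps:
w(J) = -20 - J
4619474 - ((-316550 + w(g)) + (-153 - 201*182)) = 4619474 - ((-316550 + (-20 - 1*407)) + (-153 - 201*182)) = 4619474 - ((-316550 + (-20 - 407)) + (-153 - 36582)) = 4619474 - ((-316550 - 427) - 36735) = 4619474 - (-316977 - 36735) = 4619474 - 1*(-353712) = 4619474 + 353712 = 4973186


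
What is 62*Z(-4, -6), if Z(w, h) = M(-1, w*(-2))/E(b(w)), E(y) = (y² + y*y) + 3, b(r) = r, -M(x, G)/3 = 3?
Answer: -558/35 ≈ -15.943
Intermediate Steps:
M(x, G) = -9 (M(x, G) = -3*3 = -9)
E(y) = 3 + 2*y² (E(y) = (y² + y²) + 3 = 2*y² + 3 = 3 + 2*y²)
Z(w, h) = -9/(3 + 2*w²)
62*Z(-4, -6) = 62*(-9/(3 + 2*(-4)²)) = 62*(-9/(3 + 2*16)) = 62*(-9/(3 + 32)) = 62*(-9/35) = -558/35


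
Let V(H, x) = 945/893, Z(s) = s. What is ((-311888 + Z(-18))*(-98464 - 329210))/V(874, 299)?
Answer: 5672424732052/45 ≈ 1.2605e+11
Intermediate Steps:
V(H, x) = 945/893 (V(H, x) = 945*(1/893) = 945/893)
((-311888 + Z(-18))*(-98464 - 329210))/V(874, 299) = ((-311888 - 18)*(-98464 - 329210))/(945/893) = -311906*(-427674)*(893/945) = 133394086644*(893/945) = 5672424732052/45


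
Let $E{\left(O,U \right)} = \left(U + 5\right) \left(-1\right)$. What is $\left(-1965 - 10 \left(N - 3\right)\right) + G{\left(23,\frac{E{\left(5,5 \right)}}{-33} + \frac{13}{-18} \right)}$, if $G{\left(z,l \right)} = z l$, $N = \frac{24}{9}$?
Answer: $- \frac{390319}{198} \approx -1971.3$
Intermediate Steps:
$E{\left(O,U \right)} = -5 - U$ ($E{\left(O,U \right)} = \left(5 + U\right) \left(-1\right) = -5 - U$)
$N = \frac{8}{3}$ ($N = 24 \cdot \frac{1}{9} = \frac{8}{3} \approx 2.6667$)
$G{\left(z,l \right)} = l z$
$\left(-1965 - 10 \left(N - 3\right)\right) + G{\left(23,\frac{E{\left(5,5 \right)}}{-33} + \frac{13}{-18} \right)} = \left(-1965 - 10 \left(\frac{8}{3} - 3\right)\right) + \left(\frac{-5 - 5}{-33} + \frac{13}{-18}\right) 23 = \left(-1965 - 10 \left(- \frac{1}{3}\right)\right) + \left(\left(-5 - 5\right) \left(- \frac{1}{33}\right) + 13 \left(- \frac{1}{18}\right)\right) 23 = \left(-1965 - - \frac{10}{3}\right) + \left(\left(-10\right) \left(- \frac{1}{33}\right) - \frac{13}{18}\right) 23 = \left(-1965 + \frac{10}{3}\right) + \left(\frac{10}{33} - \frac{13}{18}\right) 23 = - \frac{5885}{3} - \frac{1909}{198} = - \frac{390319}{198}$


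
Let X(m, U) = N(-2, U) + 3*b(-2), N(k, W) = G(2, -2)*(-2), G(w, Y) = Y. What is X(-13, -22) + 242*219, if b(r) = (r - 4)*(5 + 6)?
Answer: 52804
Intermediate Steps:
b(r) = -44 + 11*r (b(r) = (-4 + r)*11 = -44 + 11*r)
N(k, W) = 4 (N(k, W) = -2*(-2) = 4)
X(m, U) = -194 (X(m, U) = 4 + 3*(-44 + 11*(-2)) = 4 + 3*(-44 - 22) = 4 + 3*(-66) = 4 - 198 = -194)
X(-13, -22) + 242*219 = -194 + 242*219 = -194 + 52998 = 52804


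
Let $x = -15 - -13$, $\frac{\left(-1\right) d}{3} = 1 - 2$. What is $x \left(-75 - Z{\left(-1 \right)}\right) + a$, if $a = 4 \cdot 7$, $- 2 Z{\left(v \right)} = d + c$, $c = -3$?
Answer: $178$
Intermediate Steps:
$d = 3$ ($d = - 3 \left(1 - 2\right) = \left(-3\right) \left(-1\right) = 3$)
$Z{\left(v \right)} = 0$ ($Z{\left(v \right)} = - \frac{3 - 3}{2} = \left(- \frac{1}{2}\right) 0 = 0$)
$a = 28$
$x = -2$ ($x = -15 + 13 = -2$)
$x \left(-75 - Z{\left(-1 \right)}\right) + a = - 2 \left(-75 - 0\right) + 28 = - 2 \left(-75 + 0\right) + 28 = \left(-2\right) \left(-75\right) + 28 = 150 + 28 = 178$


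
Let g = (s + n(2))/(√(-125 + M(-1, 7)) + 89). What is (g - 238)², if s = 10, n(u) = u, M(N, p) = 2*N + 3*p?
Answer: 3645647956900/64432729 + 45824592*I*√106/64432729 ≈ 56581.0 + 7.3223*I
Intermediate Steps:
g = 12/(89 + I*√106) (g = (10 + 2)/(√(-125 + (2*(-1) + 3*7)) + 89) = 12/(√(-125 + (-2 + 21)) + 89) = 12/(√(-125 + 19) + 89) = 12/(√(-106) + 89) = 12/(I*√106 + 89) = 12/(89 + I*√106) ≈ 0.13305 - 0.015391*I)
(g - 238)² = ((1068/8027 - 12*I*√106/8027) - 238)² = (-1909358/8027 - 12*I*√106/8027)²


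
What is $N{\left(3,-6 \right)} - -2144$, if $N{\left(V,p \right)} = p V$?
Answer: $2126$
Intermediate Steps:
$N{\left(V,p \right)} = V p$
$N{\left(3,-6 \right)} - -2144 = 3 \left(-6\right) - -2144 = -18 + 2144 = 2126$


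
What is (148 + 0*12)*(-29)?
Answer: -4292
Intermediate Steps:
(148 + 0*12)*(-29) = (148 + 0)*(-29) = 148*(-29) = -4292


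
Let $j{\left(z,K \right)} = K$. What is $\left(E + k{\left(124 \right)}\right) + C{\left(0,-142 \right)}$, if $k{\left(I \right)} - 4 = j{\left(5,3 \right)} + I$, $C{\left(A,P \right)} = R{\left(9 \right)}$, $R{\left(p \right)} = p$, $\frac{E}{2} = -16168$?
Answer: $-32196$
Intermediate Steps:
$E = -32336$ ($E = 2 \left(-16168\right) = -32336$)
$C{\left(A,P \right)} = 9$
$k{\left(I \right)} = 7 + I$ ($k{\left(I \right)} = 4 + \left(3 + I\right) = 7 + I$)
$\left(E + k{\left(124 \right)}\right) + C{\left(0,-142 \right)} = \left(-32336 + \left(7 + 124\right)\right) + 9 = \left(-32336 + 131\right) + 9 = -32205 + 9 = -32196$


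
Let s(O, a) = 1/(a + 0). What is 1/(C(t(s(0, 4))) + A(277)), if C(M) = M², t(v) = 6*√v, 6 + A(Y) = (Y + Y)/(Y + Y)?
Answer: ¼ ≈ 0.25000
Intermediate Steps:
s(O, a) = 1/a
A(Y) = -5 (A(Y) = -6 + (Y + Y)/(Y + Y) = -6 + (2*Y)/((2*Y)) = -6 + (2*Y)*(1/(2*Y)) = -6 + 1 = -5)
1/(C(t(s(0, 4))) + A(277)) = 1/((6*√(1/4))² - 5) = 1/((6*√(¼))² - 5) = 1/((6*(½))² - 5) = 1/(3² - 5) = 1/(9 - 5) = 1/4 = ¼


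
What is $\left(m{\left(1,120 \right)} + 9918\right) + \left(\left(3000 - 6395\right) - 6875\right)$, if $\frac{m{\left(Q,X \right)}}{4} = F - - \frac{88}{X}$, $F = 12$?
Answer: $- \frac{4516}{15} \approx -301.07$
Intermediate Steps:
$m{\left(Q,X \right)} = 48 + \frac{352}{X}$ ($m{\left(Q,X \right)} = 4 \left(12 - - \frac{88}{X}\right) = 4 \left(12 + \frac{88}{X}\right) = 48 + \frac{352}{X}$)
$\left(m{\left(1,120 \right)} + 9918\right) + \left(\left(3000 - 6395\right) - 6875\right) = \left(\left(48 + \frac{352}{120}\right) + 9918\right) + \left(\left(3000 - 6395\right) - 6875\right) = \left(\left(48 + 352 \cdot \frac{1}{120}\right) + 9918\right) - 10270 = \left(\left(48 + \frac{44}{15}\right) + 9918\right) - 10270 = \left(\frac{764}{15} + 9918\right) - 10270 = \frac{149534}{15} - 10270 = - \frac{4516}{15}$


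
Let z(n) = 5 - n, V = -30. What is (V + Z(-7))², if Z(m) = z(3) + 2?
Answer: 676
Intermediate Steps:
Z(m) = 4 (Z(m) = (5 - 1*3) + 2 = (5 - 3) + 2 = 2 + 2 = 4)
(V + Z(-7))² = (-30 + 4)² = (-26)² = 676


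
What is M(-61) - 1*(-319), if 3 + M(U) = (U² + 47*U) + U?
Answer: 1109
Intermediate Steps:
M(U) = -3 + U² + 48*U (M(U) = -3 + ((U² + 47*U) + U) = -3 + (U² + 48*U) = -3 + U² + 48*U)
M(-61) - 1*(-319) = (-3 + (-61)² + 48*(-61)) - 1*(-319) = (-3 + 3721 - 2928) + 319 = 790 + 319 = 1109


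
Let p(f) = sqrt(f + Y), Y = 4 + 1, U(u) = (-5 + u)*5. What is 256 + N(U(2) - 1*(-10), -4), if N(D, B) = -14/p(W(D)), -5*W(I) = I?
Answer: 256 - 7*sqrt(6)/3 ≈ 250.28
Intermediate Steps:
W(I) = -I/5
U(u) = -25 + 5*u
Y = 5
p(f) = sqrt(5 + f) (p(f) = sqrt(f + 5) = sqrt(5 + f))
N(D, B) = -14/sqrt(5 - D/5)
256 + N(U(2) - 1*(-10), -4) = 256 - 14*sqrt(5)/sqrt(25 - ((-25 + 5*2) - 1*(-10))) = 256 - 14*sqrt(5)/sqrt(25 - ((-25 + 10) + 10)) = 256 - 14*sqrt(5)/sqrt(25 - (-15 + 10)) = 256 - 14*sqrt(5)/sqrt(25 - 1*(-5)) = 256 - 14*sqrt(5)/sqrt(25 + 5) = 256 - 14*sqrt(5)/sqrt(30) = 256 - 14*sqrt(5)*sqrt(30)/30 = 256 - 7*sqrt(6)/3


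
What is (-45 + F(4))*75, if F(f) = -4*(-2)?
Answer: -2775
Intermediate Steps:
F(f) = 8
(-45 + F(4))*75 = (-45 + 8)*75 = -37*75 = -2775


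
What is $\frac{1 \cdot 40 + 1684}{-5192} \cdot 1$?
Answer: $- \frac{431}{1298} \approx -0.33205$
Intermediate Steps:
$\frac{1 \cdot 40 + 1684}{-5192} \cdot 1 = \left(40 + 1684\right) \left(- \frac{1}{5192}\right) 1 = 1724 \left(- \frac{1}{5192}\right) 1 = \left(- \frac{431}{1298}\right) 1 = - \frac{431}{1298}$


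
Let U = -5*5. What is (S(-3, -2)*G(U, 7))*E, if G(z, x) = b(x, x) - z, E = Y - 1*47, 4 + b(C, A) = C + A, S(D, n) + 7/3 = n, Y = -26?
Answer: 33215/3 ≈ 11072.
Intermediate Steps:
S(D, n) = -7/3 + n
U = -25
b(C, A) = -4 + A + C (b(C, A) = -4 + (C + A) = -4 + (A + C) = -4 + A + C)
E = -73 (E = -26 - 1*47 = -26 - 47 = -73)
G(z, x) = -4 - z + 2*x (G(z, x) = (-4 + x + x) - z = (-4 + 2*x) - z = -4 - z + 2*x)
(S(-3, -2)*G(U, 7))*E = ((-7/3 - 2)*(-4 - 1*(-25) + 2*7))*(-73) = -13*(-4 + 25 + 14)/3*(-73) = -13/3*35*(-73) = -455/3*(-73) = 33215/3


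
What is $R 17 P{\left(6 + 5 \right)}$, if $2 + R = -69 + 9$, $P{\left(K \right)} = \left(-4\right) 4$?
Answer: $16864$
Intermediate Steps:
$P{\left(K \right)} = -16$
$R = -62$ ($R = -2 + \left(-69 + 9\right) = -2 - 60 = -62$)
$R 17 P{\left(6 + 5 \right)} = \left(-62\right) 17 \left(-16\right) = \left(-1054\right) \left(-16\right) = 16864$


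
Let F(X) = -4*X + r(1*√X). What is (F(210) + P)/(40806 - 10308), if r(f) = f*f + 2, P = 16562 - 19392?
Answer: -133/1173 ≈ -0.11338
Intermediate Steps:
P = -2830
r(f) = 2 + f² (r(f) = f² + 2 = 2 + f²)
F(X) = 2 - 3*X (F(X) = -4*X + (2 + (1*√X)²) = -4*X + (2 + (√X)²) = -4*X + (2 + X) = 2 - 3*X)
(F(210) + P)/(40806 - 10308) = ((2 - 3*210) - 2830)/(40806 - 10308) = ((2 - 630) - 2830)/30498 = (-628 - 2830)*(1/30498) = -3458*1/30498 = -133/1173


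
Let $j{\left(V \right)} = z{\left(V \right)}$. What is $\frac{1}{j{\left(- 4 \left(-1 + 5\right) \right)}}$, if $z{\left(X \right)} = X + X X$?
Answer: $\frac{1}{240} \approx 0.0041667$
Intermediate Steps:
$z{\left(X \right)} = X + X^{2}$
$j{\left(V \right)} = V \left(1 + V\right)$
$\frac{1}{j{\left(- 4 \left(-1 + 5\right) \right)}} = \frac{1}{- 4 \left(-1 + 5\right) \left(1 - 4 \left(-1 + 5\right)\right)} = \frac{1}{\left(-4\right) 4 \left(1 - 16\right)} = \frac{1}{\left(-16\right) \left(1 - 16\right)} = \frac{1}{\left(-16\right) \left(-15\right)} = \frac{1}{240}$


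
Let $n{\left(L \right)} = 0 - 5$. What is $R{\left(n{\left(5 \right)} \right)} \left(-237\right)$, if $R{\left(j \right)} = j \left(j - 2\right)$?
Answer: $-8295$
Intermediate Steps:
$n{\left(L \right)} = -5$ ($n{\left(L \right)} = 0 - 5 = -5$)
$R{\left(j \right)} = j \left(-2 + j\right)$
$R{\left(n{\left(5 \right)} \right)} \left(-237\right) = - 5 \left(-2 - 5\right) \left(-237\right) = \left(-5\right) \left(-7\right) \left(-237\right) = 35 \left(-237\right) = -8295$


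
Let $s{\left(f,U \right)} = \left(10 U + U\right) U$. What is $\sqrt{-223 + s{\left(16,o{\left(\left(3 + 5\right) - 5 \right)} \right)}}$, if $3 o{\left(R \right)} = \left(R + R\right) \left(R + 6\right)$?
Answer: $\sqrt{3341} \approx 57.801$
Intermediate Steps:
$o{\left(R \right)} = \frac{2 R \left(6 + R\right)}{3}$ ($o{\left(R \right)} = \frac{\left(R + R\right) \left(R + 6\right)}{3} = \frac{2 R \left(6 + R\right)}{3}$)
$s{\left(f,U \right)} = 11 U^{2}$ ($s{\left(f,U \right)} = 11 U U = 11 U^{2}$)
$\sqrt{-223 + s{\left(16,o{\left(\left(3 + 5\right) - 5 \right)} \right)}} = \sqrt{-223 + 11 \left(\frac{2 \left(\left(3 + 5\right) - 5\right) \left(6 + \left(\left(3 + 5\right) - 5\right)\right)}{3}\right)^{2}} = \sqrt{-223 + 11 \left(\frac{2 \left(8 - 5\right) \left(6 + \left(8 - 5\right)\right)}{3}\right)^{2}} = \sqrt{-223 + 11 \left(\frac{2}{3} \cdot 3 \left(6 + 3\right)\right)^{2}} = \sqrt{-223 + 11 \left(\frac{2}{3} \cdot 3 \cdot 9\right)^{2}} = \sqrt{-223 + 11 \cdot 18^{2}} = \sqrt{-223 + 11 \cdot 324} = \sqrt{-223 + 3564} = \sqrt{3341}$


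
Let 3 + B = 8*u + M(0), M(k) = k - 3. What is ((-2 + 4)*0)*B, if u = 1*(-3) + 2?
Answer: 0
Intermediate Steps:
M(k) = -3 + k
u = -1 (u = -3 + 2 = -1)
B = -14 (B = -3 + (8*(-1) + (-3 + 0)) = -3 + (-8 - 3) = -3 - 11 = -14)
((-2 + 4)*0)*B = ((-2 + 4)*0)*(-14) = (2*0)*(-14) = 0*(-14) = 0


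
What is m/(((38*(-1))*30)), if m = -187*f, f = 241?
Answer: 45067/1140 ≈ 39.532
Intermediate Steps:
m = -45067 (m = -187*241 = -45067)
m/(((38*(-1))*30)) = -45067/((38*(-1))*30) = -45067/((-38*30)) = -45067/(-1140) = -45067*(-1/1140) = 45067/1140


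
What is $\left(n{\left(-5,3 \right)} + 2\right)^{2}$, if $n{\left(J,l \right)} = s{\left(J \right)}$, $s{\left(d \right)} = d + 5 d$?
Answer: $784$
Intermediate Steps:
$s{\left(d \right)} = 6 d$
$n{\left(J,l \right)} = 6 J$
$\left(n{\left(-5,3 \right)} + 2\right)^{2} = \left(6 \left(-5\right) + 2\right)^{2} = \left(-30 + 2\right)^{2} = \left(-28\right)^{2} = 784$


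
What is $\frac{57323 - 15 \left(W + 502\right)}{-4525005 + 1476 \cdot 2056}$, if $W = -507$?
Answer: $- \frac{57398}{1490349} \approx -0.038513$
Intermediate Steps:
$\frac{57323 - 15 \left(W + 502\right)}{-4525005 + 1476 \cdot 2056} = \frac{57323 - 15 \left(-507 + 502\right)}{-4525005 + 1476 \cdot 2056} = \frac{57323 - -75}{-4525005 + 3034656} = \frac{57323 + 75}{-1490349} = 57398 \left(- \frac{1}{1490349}\right) = - \frac{57398}{1490349}$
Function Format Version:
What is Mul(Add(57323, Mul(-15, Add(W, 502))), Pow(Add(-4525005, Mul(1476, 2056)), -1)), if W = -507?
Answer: Rational(-57398, 1490349) ≈ -0.038513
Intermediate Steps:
Mul(Add(57323, Mul(-15, Add(W, 502))), Pow(Add(-4525005, Mul(1476, 2056)), -1)) = Mul(Add(57323, Mul(-15, Add(-507, 502))), Pow(Add(-4525005, Mul(1476, 2056)), -1)) = Mul(Add(57323, Mul(-15, -5)), Pow(Add(-4525005, 3034656), -1)) = Mul(Add(57323, 75), Pow(-1490349, -1)) = Mul(57398, Rational(-1, 1490349)) = Rational(-57398, 1490349)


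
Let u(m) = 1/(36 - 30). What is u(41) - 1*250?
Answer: -1499/6 ≈ -249.83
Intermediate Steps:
u(m) = ⅙ (u(m) = 1/6 = ⅙)
u(41) - 1*250 = ⅙ - 1*250 = ⅙ - 250 = -1499/6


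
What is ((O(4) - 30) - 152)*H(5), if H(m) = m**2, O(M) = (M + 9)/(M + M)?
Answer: -36075/8 ≈ -4509.4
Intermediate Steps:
O(M) = (9 + M)/(2*M) (O(M) = (9 + M)/((2*M)) = (9 + M)*(1/(2*M)) = (9 + M)/(2*M))
((O(4) - 30) - 152)*H(5) = (((1/2)*(9 + 4)/4 - 30) - 152)*5**2 = (((1/2)*(1/4)*13 - 30) - 152)*25 = ((13/8 - 30) - 152)*25 = (-227/8 - 152)*25 = -1443/8*25 = -36075/8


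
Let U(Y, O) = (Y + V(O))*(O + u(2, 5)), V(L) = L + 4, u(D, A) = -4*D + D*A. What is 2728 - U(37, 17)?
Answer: 1626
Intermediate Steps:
u(D, A) = -4*D + A*D
V(L) = 4 + L
U(Y, O) = (2 + O)*(4 + O + Y) (U(Y, O) = (Y + (4 + O))*(O + 2*(-4 + 5)) = (4 + O + Y)*(O + 2*1) = (4 + O + Y)*(O + 2) = (4 + O + Y)*(2 + O) = (2 + O)*(4 + O + Y))
2728 - U(37, 17) = 2728 - (8 + 17² + 2*37 + 6*17 + 17*37) = 2728 - (8 + 289 + 74 + 102 + 629) = 2728 - 1*1102 = 2728 - 1102 = 1626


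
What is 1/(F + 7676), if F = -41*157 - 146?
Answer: 1/1093 ≈ 0.00091491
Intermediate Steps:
F = -6583 (F = -6437 - 146 = -6583)
1/(F + 7676) = 1/(-6583 + 7676) = 1/1093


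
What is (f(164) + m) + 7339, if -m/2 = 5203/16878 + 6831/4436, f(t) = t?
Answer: 140369731043/18717702 ≈ 7499.3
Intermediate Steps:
m = -69187063/18717702 (m = -2*(5203/16878 + 6831/4436) = -2*69187063/37435404 = -69187063/18717702 ≈ -3.6963)
(f(164) + m) + 7339 = (164 - 69187063/18717702) + 7339 = 3000516065/18717702 + 7339 = 140369731043/18717702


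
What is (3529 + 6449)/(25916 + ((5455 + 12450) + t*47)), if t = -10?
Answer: 9978/43351 ≈ 0.23017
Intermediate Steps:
(3529 + 6449)/(25916 + ((5455 + 12450) + t*47)) = (3529 + 6449)/(25916 + ((5455 + 12450) - 10*47)) = 9978/(25916 + (17905 - 470)) = 9978/(25916 + 17435) = 9978/43351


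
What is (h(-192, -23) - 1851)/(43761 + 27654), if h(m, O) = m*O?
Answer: 19/529 ≈ 0.035917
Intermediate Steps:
h(m, O) = O*m
(h(-192, -23) - 1851)/(43761 + 27654) = (-23*(-192) - 1851)/(43761 + 27654) = (4416 - 1851)/71415 = 2565*(1/71415) = 19/529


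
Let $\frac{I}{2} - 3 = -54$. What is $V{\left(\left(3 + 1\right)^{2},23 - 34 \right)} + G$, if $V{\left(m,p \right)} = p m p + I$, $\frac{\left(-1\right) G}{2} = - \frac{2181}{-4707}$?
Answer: $\frac{2876092}{1569} \approx 1833.1$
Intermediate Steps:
$I = -102$ ($I = 6 + 2 \left(-54\right) = 6 - 108 = -102$)
$G = - \frac{1454}{1569}$ ($G = - 2 \left(- \frac{2181}{-4707}\right) = - 2 \left(\left(-2181\right) \left(- \frac{1}{4707}\right)\right) = \left(-2\right) \frac{727}{1569} = - \frac{1454}{1569} \approx -0.9267$)
$V{\left(m,p \right)} = -102 + m p^{2}$ ($V{\left(m,p \right)} = p m p - 102 = m p p - 102 = m p^{2} - 102 = -102 + m p^{2}$)
$V{\left(\left(3 + 1\right)^{2},23 - 34 \right)} + G = \left(-102 + \left(3 + 1\right)^{2} \left(23 - 34\right)^{2}\right) - \frac{1454}{1569} = \left(-102 + 4^{2} \left(-11\right)^{2}\right) - \frac{1454}{1569} = \left(-102 + 16 \cdot 121\right) - \frac{1454}{1569} = \left(-102 + 1936\right) - \frac{1454}{1569} = 1834 - \frac{1454}{1569} = \frac{2876092}{1569}$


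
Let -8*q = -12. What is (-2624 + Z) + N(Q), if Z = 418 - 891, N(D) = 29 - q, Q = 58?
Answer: -6139/2 ≈ -3069.5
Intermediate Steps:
q = 3/2 (q = -⅛*(-12) = 3/2 ≈ 1.5000)
N(D) = 55/2 (N(D) = 29 - 1*3/2 = 29 - 3/2 = 55/2)
Z = -473
(-2624 + Z) + N(Q) = (-2624 - 473) + 55/2 = -3097 + 55/2 = -6139/2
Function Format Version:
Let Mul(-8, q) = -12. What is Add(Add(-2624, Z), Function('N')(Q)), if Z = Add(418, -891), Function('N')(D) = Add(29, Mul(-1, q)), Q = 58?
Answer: Rational(-6139, 2) ≈ -3069.5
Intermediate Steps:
q = Rational(3, 2) (q = Mul(Rational(-1, 8), -12) = Rational(3, 2) ≈ 1.5000)
Function('N')(D) = Rational(55, 2) (Function('N')(D) = Add(29, Mul(-1, Rational(3, 2))) = Add(29, Rational(-3, 2)) = Rational(55, 2))
Z = -473
Add(Add(-2624, Z), Function('N')(Q)) = Add(Add(-2624, -473), Rational(55, 2)) = Add(-3097, Rational(55, 2)) = Rational(-6139, 2)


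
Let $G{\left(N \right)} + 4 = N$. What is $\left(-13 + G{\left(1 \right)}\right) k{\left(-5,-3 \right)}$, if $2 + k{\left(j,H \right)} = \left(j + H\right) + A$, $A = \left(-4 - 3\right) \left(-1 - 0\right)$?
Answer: $48$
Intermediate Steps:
$G{\left(N \right)} = -4 + N$
$A = 7$ ($A = - 7 \left(-1 + 0\right) = \left(-7\right) \left(-1\right) = 7$)
$k{\left(j,H \right)} = 5 + H + j$ ($k{\left(j,H \right)} = -2 + \left(\left(j + H\right) + 7\right) = -2 + \left(\left(H + j\right) + 7\right) = -2 + \left(7 + H + j\right) = 5 + H + j$)
$\left(-13 + G{\left(1 \right)}\right) k{\left(-5,-3 \right)} = \left(-13 + \left(-4 + 1\right)\right) \left(5 - 3 - 5\right) = \left(-13 - 3\right) \left(-3\right) = \left(-16\right) \left(-3\right) = 48$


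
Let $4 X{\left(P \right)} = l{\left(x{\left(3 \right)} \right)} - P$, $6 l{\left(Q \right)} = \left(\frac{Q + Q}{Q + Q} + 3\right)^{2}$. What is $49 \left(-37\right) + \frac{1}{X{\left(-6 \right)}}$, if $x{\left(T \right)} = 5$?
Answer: $- \frac{23563}{13} \approx -1812.5$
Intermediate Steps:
$l{\left(Q \right)} = \frac{8}{3}$ ($l{\left(Q \right)} = \frac{\left(\frac{Q + Q}{Q + Q} + 3\right)^{2}}{6} = \frac{\left(\frac{2 Q}{2 Q} + 3\right)^{2}}{6} = \frac{\left(2 Q \frac{1}{2 Q} + 3\right)^{2}}{6} = \frac{\left(1 + 3\right)^{2}}{6} = \frac{4^{2}}{6} = \frac{1}{6} \cdot 16 = \frac{8}{3}$)
$X{\left(P \right)} = \frac{2}{3} - \frac{P}{4}$ ($X{\left(P \right)} = \frac{\frac{8}{3} - P}{4} = \frac{2}{3} - \frac{P}{4}$)
$49 \left(-37\right) + \frac{1}{X{\left(-6 \right)}} = 49 \left(-37\right) + \frac{1}{\frac{2}{3} - - \frac{3}{2}} = -1813 + \frac{1}{\frac{2}{3} + \frac{3}{2}} = -1813 + \frac{1}{\frac{13}{6}} = -1813 + \frac{6}{13} = - \frac{23563}{13}$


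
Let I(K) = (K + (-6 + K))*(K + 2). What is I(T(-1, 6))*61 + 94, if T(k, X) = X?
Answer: 3022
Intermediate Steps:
I(K) = (-6 + 2*K)*(2 + K)
I(T(-1, 6))*61 + 94 = (-12 - 2*6 + 2*6**2)*61 + 94 = (-12 - 12 + 2*36)*61 + 94 = (-12 - 12 + 72)*61 + 94 = 48*61 + 94 = 2928 + 94 = 3022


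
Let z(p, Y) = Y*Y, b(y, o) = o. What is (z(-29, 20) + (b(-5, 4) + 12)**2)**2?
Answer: 430336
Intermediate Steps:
z(p, Y) = Y**2
(z(-29, 20) + (b(-5, 4) + 12)**2)**2 = (20**2 + (4 + 12)**2)**2 = (400 + 16**2)**2 = (400 + 256)**2 = 656**2 = 430336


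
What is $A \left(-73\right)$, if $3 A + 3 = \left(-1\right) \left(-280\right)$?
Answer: $- \frac{20221}{3} \approx -6740.3$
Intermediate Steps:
$A = \frac{277}{3}$ ($A = -1 + \frac{\left(-1\right) \left(-280\right)}{3} = -1 + \frac{1}{3} \cdot 280 = -1 + \frac{280}{3} = \frac{277}{3} \approx 92.333$)
$A \left(-73\right) = \frac{277}{3} \left(-73\right) = - \frac{20221}{3}$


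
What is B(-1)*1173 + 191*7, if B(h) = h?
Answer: 164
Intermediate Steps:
B(-1)*1173 + 191*7 = -1*1173 + 191*7 = -1173 + 1337 = 164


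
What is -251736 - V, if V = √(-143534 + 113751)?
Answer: -251736 - I*√29783 ≈ -2.5174e+5 - 172.58*I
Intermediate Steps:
V = I*√29783 (V = √(-29783) = I*√29783 ≈ 172.58*I)
-251736 - V = -251736 - I*√29783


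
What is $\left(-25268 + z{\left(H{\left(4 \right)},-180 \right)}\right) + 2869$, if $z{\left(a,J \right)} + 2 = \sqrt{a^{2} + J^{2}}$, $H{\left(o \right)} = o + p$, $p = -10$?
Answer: $-22401 + 6 \sqrt{901} \approx -22221.0$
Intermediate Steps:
$H{\left(o \right)} = -10 + o$ ($H{\left(o \right)} = o - 10 = -10 + o$)
$z{\left(a,J \right)} = -2 + \sqrt{J^{2} + a^{2}}$ ($z{\left(a,J \right)} = -2 + \sqrt{a^{2} + J^{2}} = -2 + \sqrt{J^{2} + a^{2}}$)
$\left(-25268 + z{\left(H{\left(4 \right)},-180 \right)}\right) + 2869 = \left(-25268 - \left(2 - \sqrt{\left(-180\right)^{2} + \left(-10 + 4\right)^{2}}\right)\right) + 2869 = \left(-25268 - \left(2 - \sqrt{32400 + \left(-6\right)^{2}}\right)\right) + 2869 = \left(-25268 - \left(2 - \sqrt{32400 + 36}\right)\right) + 2869 = \left(-25268 - \left(2 - \sqrt{32436}\right)\right) + 2869 = \left(-25268 - \left(2 - 6 \sqrt{901}\right)\right) + 2869 = \left(-25270 + 6 \sqrt{901}\right) + 2869 = -22401 + 6 \sqrt{901}$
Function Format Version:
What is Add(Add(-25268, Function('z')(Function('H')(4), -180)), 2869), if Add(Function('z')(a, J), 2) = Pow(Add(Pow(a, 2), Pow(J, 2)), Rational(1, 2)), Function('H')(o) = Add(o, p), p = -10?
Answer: Add(-22401, Mul(6, Pow(901, Rational(1, 2)))) ≈ -22221.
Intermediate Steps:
Function('H')(o) = Add(-10, o) (Function('H')(o) = Add(o, -10) = Add(-10, o))
Function('z')(a, J) = Add(-2, Pow(Add(Pow(J, 2), Pow(a, 2)), Rational(1, 2))) (Function('z')(a, J) = Add(-2, Pow(Add(Pow(a, 2), Pow(J, 2)), Rational(1, 2))) = Add(-2, Pow(Add(Pow(J, 2), Pow(a, 2)), Rational(1, 2))))
Add(Add(-25268, Function('z')(Function('H')(4), -180)), 2869) = Add(Add(-25268, Add(-2, Pow(Add(Pow(-180, 2), Pow(Add(-10, 4), 2)), Rational(1, 2)))), 2869) = Add(Add(-25268, Add(-2, Pow(Add(32400, Pow(-6, 2)), Rational(1, 2)))), 2869) = Add(Add(-25268, Add(-2, Pow(Add(32400, 36), Rational(1, 2)))), 2869) = Add(Add(-25268, Add(-2, Pow(32436, Rational(1, 2)))), 2869) = Add(Add(-25268, Add(-2, Mul(6, Pow(901, Rational(1, 2))))), 2869) = Add(Add(-25270, Mul(6, Pow(901, Rational(1, 2)))), 2869) = Add(-22401, Mul(6, Pow(901, Rational(1, 2))))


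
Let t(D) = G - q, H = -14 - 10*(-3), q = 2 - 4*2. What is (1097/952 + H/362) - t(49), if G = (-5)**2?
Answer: -5135499/172312 ≈ -29.803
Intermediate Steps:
G = 25
q = -6 (q = 2 - 8 = -6)
H = 16 (H = -14 + 30 = 16)
t(D) = 31 (t(D) = 25 - 1*(-6) = 25 + 6 = 31)
(1097/952 + H/362) - t(49) = (1097/952 + 16/362) - 1*31 = (1097*(1/952) + 16*(1/362)) - 31 = (1097/952 + 8/181) - 31 = 206173/172312 - 31 = -5135499/172312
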